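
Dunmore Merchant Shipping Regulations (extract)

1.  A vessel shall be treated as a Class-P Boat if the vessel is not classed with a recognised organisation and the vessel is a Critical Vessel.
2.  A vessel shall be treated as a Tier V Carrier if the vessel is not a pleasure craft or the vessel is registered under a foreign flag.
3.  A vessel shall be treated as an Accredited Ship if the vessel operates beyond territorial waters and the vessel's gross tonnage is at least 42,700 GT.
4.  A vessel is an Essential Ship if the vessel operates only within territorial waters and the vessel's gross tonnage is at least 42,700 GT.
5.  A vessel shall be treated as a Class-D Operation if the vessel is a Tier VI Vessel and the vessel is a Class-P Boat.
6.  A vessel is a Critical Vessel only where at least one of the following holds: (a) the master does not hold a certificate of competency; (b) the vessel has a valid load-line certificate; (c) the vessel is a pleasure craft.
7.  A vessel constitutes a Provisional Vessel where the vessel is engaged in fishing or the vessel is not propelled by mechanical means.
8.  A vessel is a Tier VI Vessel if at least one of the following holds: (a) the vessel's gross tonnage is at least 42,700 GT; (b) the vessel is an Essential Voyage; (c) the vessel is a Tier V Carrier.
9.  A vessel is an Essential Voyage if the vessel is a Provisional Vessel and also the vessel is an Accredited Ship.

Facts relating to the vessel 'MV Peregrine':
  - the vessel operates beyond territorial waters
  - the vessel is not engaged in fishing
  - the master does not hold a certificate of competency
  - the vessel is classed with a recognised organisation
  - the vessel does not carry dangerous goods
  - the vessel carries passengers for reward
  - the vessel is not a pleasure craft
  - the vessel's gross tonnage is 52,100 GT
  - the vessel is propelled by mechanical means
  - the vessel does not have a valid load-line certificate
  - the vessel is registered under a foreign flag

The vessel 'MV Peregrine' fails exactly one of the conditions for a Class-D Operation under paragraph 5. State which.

paragraph 7 — Provisional Vessel: [the vessel is engaged in fishing? no] OR [the vessel is not propelled by mechanical means? no] → not satisfied.
paragraph 3 — Accredited Ship: [the vessel operates beyond territorial waters? yes] AND [vessel's gross tonnage: 52,100 GT ≥ 42,700 GT? yes] → satisfied.
paragraph 9 — Essential Voyage: [Provisional Vessel (paragraph 7)? no] AND [Accredited Ship (paragraph 3)? yes] → not satisfied.
paragraph 2 — Tier V Carrier: [the vessel is not a pleasure craft? yes] OR [the vessel is registered under a foreign flag? yes] → satisfied.
paragraph 8 — Tier VI Vessel: [vessel's gross tonnage: 52,100 GT ≥ 42,700 GT? yes] OR [Essential Voyage (paragraph 9)? no] OR [Tier V Carrier (paragraph 2)? yes] → satisfied.
paragraph 6 — Critical Vessel: [the master does not hold a certificate of competency? yes] OR [the vessel has a valid load-line certificate? no] OR [the vessel is a pleasure craft? no] → satisfied.
paragraph 1 — Class-P Boat: [the vessel is not classed with a recognised organisation? no] AND [Critical Vessel (paragraph 6)? yes] → not satisfied.
paragraph 5 — Class-D Operation: [Tier VI Vessel (paragraph 8)? yes] AND [Class-P Boat (paragraph 1)? no] → not satisfied.

Class-P Boat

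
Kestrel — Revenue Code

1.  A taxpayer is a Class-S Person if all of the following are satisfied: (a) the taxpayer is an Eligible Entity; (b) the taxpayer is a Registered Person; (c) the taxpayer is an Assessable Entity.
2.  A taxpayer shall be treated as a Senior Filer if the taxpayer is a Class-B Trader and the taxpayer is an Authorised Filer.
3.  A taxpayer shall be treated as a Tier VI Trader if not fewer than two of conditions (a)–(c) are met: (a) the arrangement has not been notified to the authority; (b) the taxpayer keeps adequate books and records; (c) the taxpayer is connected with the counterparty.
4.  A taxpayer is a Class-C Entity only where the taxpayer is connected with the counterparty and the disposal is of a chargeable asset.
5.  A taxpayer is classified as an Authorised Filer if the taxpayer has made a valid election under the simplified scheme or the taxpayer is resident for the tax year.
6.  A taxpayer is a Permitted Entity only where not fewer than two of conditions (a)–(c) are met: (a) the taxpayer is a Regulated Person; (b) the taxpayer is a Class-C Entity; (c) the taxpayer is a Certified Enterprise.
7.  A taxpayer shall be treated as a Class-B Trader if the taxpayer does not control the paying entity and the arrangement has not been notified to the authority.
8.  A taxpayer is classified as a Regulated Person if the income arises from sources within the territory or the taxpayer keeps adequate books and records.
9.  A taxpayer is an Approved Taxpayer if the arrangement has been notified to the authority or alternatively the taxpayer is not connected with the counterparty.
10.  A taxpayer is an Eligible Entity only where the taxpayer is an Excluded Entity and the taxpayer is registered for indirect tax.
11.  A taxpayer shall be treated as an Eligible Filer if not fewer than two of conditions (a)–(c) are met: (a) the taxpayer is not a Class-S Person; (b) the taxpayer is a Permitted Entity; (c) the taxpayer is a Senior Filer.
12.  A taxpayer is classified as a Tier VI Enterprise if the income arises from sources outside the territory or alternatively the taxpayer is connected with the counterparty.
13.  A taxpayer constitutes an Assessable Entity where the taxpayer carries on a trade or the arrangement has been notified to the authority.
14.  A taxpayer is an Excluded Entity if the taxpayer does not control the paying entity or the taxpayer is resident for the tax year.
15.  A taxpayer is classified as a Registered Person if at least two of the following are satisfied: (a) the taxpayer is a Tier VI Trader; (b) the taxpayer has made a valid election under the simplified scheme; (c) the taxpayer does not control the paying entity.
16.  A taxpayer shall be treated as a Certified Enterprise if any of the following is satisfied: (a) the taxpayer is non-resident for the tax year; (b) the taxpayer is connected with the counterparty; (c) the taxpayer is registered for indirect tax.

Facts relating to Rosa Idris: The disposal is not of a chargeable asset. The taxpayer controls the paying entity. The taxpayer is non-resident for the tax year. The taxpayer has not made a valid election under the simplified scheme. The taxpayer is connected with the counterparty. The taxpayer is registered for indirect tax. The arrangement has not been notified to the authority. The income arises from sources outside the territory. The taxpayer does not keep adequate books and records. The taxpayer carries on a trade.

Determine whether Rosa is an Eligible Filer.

paragraph 14 — Excluded Entity: [the taxpayer does not control the paying entity? no] OR [the taxpayer is resident for the tax year? no] → not satisfied.
paragraph 10 — Eligible Entity: [Excluded Entity (paragraph 14)? no] AND [the taxpayer is registered for indirect tax? yes] → not satisfied.
paragraph 3 — Tier VI Trader: the arrangement has not been notified to the authority? yes; the taxpayer keeps adequate books and records? no; the taxpayer is connected with the counterparty? yes — 2 of 3 hold (need ≥2) → satisfied.
paragraph 15 — Registered Person: Tier VI Trader (paragraph 3)? yes; the taxpayer has made a valid election under the simplified scheme? no; the taxpayer does not control the paying entity? no — 1 of 3 hold (need ≥2) → not satisfied.
paragraph 13 — Assessable Entity: [the taxpayer carries on a trade? yes] OR [the arrangement has been notified to the authority? no] → satisfied.
paragraph 1 — Class-S Person: [Eligible Entity (paragraph 10)? no] AND [Registered Person (paragraph 15)? no] AND [Assessable Entity (paragraph 13)? yes] → not satisfied.
paragraph 8 — Regulated Person: [the income arises from sources within the territory? no] OR [the taxpayer keeps adequate books and records? no] → not satisfied.
paragraph 4 — Class-C Entity: [the taxpayer is connected with the counterparty? yes] AND [the disposal is of a chargeable asset? no] → not satisfied.
paragraph 16 — Certified Enterprise: [the taxpayer is non-resident for the tax year? yes] OR [the taxpayer is connected with the counterparty? yes] OR [the taxpayer is registered for indirect tax? yes] → satisfied.
paragraph 6 — Permitted Entity: Regulated Person (paragraph 8)? no; Class-C Entity (paragraph 4)? no; Certified Enterprise (paragraph 16)? yes — 1 of 3 hold (need ≥2) → not satisfied.
paragraph 7 — Class-B Trader: [the taxpayer does not control the paying entity? no] AND [the arrangement has not been notified to the authority? yes] → not satisfied.
paragraph 5 — Authorised Filer: [the taxpayer has made a valid election under the simplified scheme? no] OR [the taxpayer is resident for the tax year? no] → not satisfied.
paragraph 2 — Senior Filer: [Class-B Trader (paragraph 7)? no] AND [Authorised Filer (paragraph 5)? no] → not satisfied.
paragraph 11 — Eligible Filer: not a Class-S Person (paragraph 1)? yes; Permitted Entity (paragraph 6)? no; Senior Filer (paragraph 2)? no — 1 of 3 hold (need ≥2) → not satisfied.

No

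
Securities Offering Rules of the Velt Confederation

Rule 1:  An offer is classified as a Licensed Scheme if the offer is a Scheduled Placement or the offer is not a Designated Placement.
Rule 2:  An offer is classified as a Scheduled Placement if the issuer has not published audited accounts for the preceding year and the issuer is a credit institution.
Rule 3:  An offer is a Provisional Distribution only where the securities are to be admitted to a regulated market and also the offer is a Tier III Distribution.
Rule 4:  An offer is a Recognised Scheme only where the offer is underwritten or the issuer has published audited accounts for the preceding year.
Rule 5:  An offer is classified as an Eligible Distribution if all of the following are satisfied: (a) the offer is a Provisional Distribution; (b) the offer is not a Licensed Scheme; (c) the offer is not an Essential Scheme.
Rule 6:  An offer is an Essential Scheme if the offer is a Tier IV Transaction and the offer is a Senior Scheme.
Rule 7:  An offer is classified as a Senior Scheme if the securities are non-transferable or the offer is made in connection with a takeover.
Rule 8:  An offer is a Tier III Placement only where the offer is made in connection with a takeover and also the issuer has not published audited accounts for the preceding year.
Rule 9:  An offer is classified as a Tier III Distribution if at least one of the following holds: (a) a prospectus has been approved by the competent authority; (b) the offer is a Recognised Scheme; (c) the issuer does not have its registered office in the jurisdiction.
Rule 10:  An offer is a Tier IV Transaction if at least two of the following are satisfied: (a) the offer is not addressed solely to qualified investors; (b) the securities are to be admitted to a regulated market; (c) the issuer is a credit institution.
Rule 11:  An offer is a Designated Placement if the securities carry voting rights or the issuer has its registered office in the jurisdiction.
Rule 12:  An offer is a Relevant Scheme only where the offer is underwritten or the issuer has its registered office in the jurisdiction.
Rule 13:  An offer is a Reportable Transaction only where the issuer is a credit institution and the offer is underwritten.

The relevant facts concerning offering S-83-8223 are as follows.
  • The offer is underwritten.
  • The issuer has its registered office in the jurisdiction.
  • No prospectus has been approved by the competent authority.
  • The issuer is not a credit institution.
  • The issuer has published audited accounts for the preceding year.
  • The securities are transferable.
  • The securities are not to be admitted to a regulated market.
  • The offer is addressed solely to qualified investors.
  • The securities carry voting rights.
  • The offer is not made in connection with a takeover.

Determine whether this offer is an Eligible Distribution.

Under rule 4: the offer is underwritten? yes; or the issuer has published audited accounts for the preceding year? yes. So the offer is a Recognised Scheme.
Under rule 9: a prospectus has been approved by the competent authority? no; or Recognised Scheme (rule 4)? yes; or the issuer does not have its registered office in the jurisdiction? no. So the offer is a Tier III Distribution.
Under rule 3: the securities are to be admitted to a regulated market? no; and Tier III Distribution (rule 9)? yes. So the offer is not a Provisional Distribution.
Under rule 2: the issuer has not published audited accounts for the preceding year? no; and the issuer is a credit institution? no. So the offer is not a Scheduled Placement.
Under rule 11: the securities carry voting rights? yes; or the issuer has its registered office in the jurisdiction? yes. So the offer is a Designated Placement.
Under rule 1: Scheduled Placement (rule 2)? no; or not a Designated Placement (rule 11)? no. So the offer is not a Licensed Scheme.
Under rule 10: the offer is not addressed solely to qualified investors? no; the securities are to be admitted to a regulated market? no; the issuer is a credit institution? no — 0 of 3 hold (need ≥2) → not satisfied.
Under rule 7: the securities are non-transferable? no; or the offer is made in connection with a takeover? no. So the offer is not a Senior Scheme.
Under rule 6: Tier IV Transaction (rule 10)? no; and Senior Scheme (rule 7)? no. So the offer is not an Essential Scheme.
Under rule 5: Provisional Distribution (rule 3)? no; and not a Licensed Scheme (rule 1)? yes; and not an Essential Scheme (rule 6)? yes. So the offer is not an Eligible Distribution.

No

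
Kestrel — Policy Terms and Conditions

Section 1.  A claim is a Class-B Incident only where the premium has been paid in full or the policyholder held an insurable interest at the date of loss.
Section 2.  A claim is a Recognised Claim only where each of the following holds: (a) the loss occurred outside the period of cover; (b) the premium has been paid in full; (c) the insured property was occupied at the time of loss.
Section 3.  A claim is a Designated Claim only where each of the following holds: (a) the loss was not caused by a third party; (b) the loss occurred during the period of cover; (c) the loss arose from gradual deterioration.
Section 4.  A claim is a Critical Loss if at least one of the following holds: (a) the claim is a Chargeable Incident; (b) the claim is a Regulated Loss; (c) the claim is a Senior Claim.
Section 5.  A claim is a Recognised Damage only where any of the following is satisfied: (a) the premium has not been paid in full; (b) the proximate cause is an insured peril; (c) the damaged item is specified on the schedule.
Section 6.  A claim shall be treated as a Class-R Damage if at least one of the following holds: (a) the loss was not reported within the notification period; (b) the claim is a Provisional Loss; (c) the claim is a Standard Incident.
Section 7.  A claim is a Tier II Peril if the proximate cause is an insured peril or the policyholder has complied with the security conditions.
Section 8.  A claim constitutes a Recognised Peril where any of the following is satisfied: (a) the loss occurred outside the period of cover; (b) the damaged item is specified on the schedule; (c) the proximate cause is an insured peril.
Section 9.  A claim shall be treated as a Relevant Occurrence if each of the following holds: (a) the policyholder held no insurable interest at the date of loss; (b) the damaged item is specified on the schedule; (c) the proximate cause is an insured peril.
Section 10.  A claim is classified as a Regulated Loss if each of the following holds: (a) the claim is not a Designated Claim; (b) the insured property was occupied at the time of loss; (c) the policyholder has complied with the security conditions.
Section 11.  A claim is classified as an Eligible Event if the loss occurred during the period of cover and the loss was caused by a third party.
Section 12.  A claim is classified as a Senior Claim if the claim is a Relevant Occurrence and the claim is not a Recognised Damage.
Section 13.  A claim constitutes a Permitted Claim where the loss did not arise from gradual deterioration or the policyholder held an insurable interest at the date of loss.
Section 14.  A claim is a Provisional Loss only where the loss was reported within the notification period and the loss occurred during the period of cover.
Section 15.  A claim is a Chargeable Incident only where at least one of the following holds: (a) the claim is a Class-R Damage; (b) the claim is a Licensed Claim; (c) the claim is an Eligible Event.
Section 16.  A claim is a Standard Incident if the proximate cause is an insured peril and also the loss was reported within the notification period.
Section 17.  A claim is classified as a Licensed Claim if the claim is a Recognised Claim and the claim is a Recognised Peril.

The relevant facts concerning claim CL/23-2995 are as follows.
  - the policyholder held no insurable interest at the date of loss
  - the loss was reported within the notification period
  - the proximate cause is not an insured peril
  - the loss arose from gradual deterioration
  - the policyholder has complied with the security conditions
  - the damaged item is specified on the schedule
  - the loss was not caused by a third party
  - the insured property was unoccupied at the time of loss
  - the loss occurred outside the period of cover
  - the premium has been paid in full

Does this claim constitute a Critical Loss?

Under section 14: the loss was reported within the notification period? yes; and the loss occurred during the period of cover? no. So the claim is not a Provisional Loss.
Under section 16: the proximate cause is an insured peril? no; and the loss was reported within the notification period? yes. So the claim is not a Standard Incident.
Under section 6: the loss was not reported within the notification period? no; or Provisional Loss (section 14)? no; or Standard Incident (section 16)? no. So the claim is not a Class-R Damage.
Under section 2: the loss occurred outside the period of cover? yes; and the premium has been paid in full? yes; and the insured property was occupied at the time of loss? no. So the claim is not a Recognised Claim.
Under section 8: the loss occurred outside the period of cover? yes; or the damaged item is specified on the schedule? yes; or the proximate cause is an insured peril? no. So the claim is a Recognised Peril.
Under section 17: Recognised Claim (section 2)? no; and Recognised Peril (section 8)? yes. So the claim is not a Licensed Claim.
Under section 11: the loss occurred during the period of cover? no; and the loss was caused by a third party? no. So the claim is not an Eligible Event.
Under section 15: Class-R Damage (section 6)? no; or Licensed Claim (section 17)? no; or Eligible Event (section 11)? no. So the claim is not a Chargeable Incident.
Under section 3: the loss was not caused by a third party? yes; and the loss occurred during the period of cover? no; and the loss arose from gradual deterioration? yes. So the claim is not a Designated Claim.
Under section 10: not a Designated Claim (section 3)? yes; and the insured property was occupied at the time of loss? no; and the policyholder has complied with the security conditions? yes. So the claim is not a Regulated Loss.
Under section 9: the policyholder held no insurable interest at the date of loss? yes; and the damaged item is specified on the schedule? yes; and the proximate cause is an insured peril? no. So the claim is not a Relevant Occurrence.
Under section 5: the premium has not been paid in full? no; or the proximate cause is an insured peril? no; or the damaged item is specified on the schedule? yes. So the claim is a Recognised Damage.
Under section 12: Relevant Occurrence (section 9)? no; and not a Recognised Damage (section 5)? no. So the claim is not a Senior Claim.
Under section 4: Chargeable Incident (section 15)? no; or Regulated Loss (section 10)? no; or Senior Claim (section 12)? no. So the claim is not a Critical Loss.

No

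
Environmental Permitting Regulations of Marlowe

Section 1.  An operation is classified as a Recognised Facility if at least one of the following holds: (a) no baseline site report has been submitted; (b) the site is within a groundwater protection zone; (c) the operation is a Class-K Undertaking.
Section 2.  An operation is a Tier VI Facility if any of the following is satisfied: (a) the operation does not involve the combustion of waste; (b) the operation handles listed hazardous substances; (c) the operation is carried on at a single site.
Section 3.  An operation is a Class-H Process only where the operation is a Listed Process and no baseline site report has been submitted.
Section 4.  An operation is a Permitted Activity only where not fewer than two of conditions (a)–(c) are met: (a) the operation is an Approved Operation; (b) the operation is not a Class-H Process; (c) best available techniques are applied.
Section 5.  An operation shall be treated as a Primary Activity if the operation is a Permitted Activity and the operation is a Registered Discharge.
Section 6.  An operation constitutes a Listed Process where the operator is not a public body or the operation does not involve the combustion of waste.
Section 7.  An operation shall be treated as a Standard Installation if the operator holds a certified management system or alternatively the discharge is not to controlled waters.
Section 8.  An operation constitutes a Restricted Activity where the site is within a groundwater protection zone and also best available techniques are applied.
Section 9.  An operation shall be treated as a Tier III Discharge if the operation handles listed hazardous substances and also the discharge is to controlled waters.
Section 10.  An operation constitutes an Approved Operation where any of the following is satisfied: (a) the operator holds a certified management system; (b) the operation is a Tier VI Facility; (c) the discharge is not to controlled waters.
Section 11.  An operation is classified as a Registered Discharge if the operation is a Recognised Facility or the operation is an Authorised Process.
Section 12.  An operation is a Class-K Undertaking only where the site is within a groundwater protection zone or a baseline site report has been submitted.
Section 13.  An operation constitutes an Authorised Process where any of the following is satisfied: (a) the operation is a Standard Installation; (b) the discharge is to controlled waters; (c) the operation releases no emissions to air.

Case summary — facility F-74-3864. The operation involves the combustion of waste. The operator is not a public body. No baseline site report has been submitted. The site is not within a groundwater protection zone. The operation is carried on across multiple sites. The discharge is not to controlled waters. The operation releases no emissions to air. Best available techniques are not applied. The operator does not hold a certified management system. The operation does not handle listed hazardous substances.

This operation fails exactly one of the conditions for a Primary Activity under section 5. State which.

Permitted Activity

section 2 — Tier VI Facility: [the operation does not involve the combustion of waste? no] OR [the operation handles listed hazardous substances? no] OR [the operation is carried on at a single site? no] → not satisfied.
section 10 — Approved Operation: [the operator holds a certified management system? no] OR [Tier VI Facility (section 2)? no] OR [the discharge is not to controlled waters? yes] → satisfied.
section 6 — Listed Process: [the operator is not a public body? yes] OR [the operation does not involve the combustion of waste? no] → satisfied.
section 3 — Class-H Process: [Listed Process (section 6)? yes] AND [no baseline site report has been submitted? yes] → satisfied.
section 4 — Permitted Activity: Approved Operation (section 10)? yes; not a Class-H Process (section 3)? no; best available techniques are applied? no — 1 of 3 hold (need ≥2) → not satisfied.
section 12 — Class-K Undertaking: [the site is within a groundwater protection zone? no] OR [a baseline site report has been submitted? no] → not satisfied.
section 1 — Recognised Facility: [no baseline site report has been submitted? yes] OR [the site is within a groundwater protection zone? no] OR [Class-K Undertaking (section 12)? no] → satisfied.
section 7 — Standard Installation: [the operator holds a certified management system? no] OR [the discharge is not to controlled waters? yes] → satisfied.
section 13 — Authorised Process: [Standard Installation (section 7)? yes] OR [the discharge is to controlled waters? no] OR [the operation releases no emissions to air? yes] → satisfied.
section 11 — Registered Discharge: [Recognised Facility (section 1)? yes] OR [Authorised Process (section 13)? yes] → satisfied.
section 5 — Primary Activity: [Permitted Activity (section 4)? no] AND [Registered Discharge (section 11)? yes] → not satisfied.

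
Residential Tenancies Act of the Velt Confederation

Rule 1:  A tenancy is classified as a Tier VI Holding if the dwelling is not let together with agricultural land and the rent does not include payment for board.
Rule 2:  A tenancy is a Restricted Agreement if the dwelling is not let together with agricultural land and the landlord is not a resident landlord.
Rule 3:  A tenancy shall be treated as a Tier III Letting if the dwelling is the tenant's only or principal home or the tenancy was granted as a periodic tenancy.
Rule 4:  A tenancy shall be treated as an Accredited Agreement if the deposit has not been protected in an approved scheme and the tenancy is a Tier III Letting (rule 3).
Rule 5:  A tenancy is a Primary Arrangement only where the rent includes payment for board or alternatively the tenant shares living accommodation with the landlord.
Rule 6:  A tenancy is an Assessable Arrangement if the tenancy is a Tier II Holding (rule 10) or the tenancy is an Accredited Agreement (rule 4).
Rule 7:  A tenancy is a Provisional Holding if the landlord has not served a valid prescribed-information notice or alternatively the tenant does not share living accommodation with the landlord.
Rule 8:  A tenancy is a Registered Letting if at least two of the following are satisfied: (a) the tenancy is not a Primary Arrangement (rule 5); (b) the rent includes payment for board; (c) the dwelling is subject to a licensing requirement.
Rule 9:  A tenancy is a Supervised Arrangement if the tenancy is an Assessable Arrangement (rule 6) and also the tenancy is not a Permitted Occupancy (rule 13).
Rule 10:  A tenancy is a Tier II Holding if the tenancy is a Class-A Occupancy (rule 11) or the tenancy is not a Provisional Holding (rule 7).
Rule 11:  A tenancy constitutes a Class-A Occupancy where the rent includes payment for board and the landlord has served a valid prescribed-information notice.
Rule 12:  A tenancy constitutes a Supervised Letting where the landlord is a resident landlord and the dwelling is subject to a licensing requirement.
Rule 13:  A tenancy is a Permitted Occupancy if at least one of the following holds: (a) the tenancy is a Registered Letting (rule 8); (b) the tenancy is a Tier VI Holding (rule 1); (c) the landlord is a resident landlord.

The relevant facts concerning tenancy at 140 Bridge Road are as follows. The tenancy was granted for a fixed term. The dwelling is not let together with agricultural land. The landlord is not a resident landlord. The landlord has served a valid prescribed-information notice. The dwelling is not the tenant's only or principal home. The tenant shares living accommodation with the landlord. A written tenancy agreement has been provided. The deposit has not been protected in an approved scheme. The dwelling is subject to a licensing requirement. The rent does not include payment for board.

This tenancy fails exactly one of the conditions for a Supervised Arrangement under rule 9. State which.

Under rule 11: the rent includes payment for board? no; and the landlord has served a valid prescribed-information notice? yes. So the tenancy is not a Class-A Occupancy.
Under rule 7: the landlord has not served a valid prescribed-information notice? no; or the tenant does not share living accommodation with the landlord? no. So the tenancy is not a Provisional Holding.
Under rule 10: Class-A Occupancy (rule 11)? no; or not a Provisional Holding (rule 7)? yes. So the tenancy is a Tier II Holding.
Under rule 3: the dwelling is the tenant's only or principal home? no; or the tenancy was granted as a periodic tenancy? no. So the tenancy is not a Tier III Letting.
Under rule 4: the deposit has not been protected in an approved scheme? yes; and Tier III Letting (rule 3)? no. So the tenancy is not an Accredited Agreement.
Under rule 6: Tier II Holding (rule 10)? yes; or Accredited Agreement (rule 4)? no. So the tenancy is an Assessable Arrangement.
Under rule 5: the rent includes payment for board? no; or the tenant shares living accommodation with the landlord? yes. So the tenancy is a Primary Arrangement.
Under rule 8: not a Primary Arrangement (rule 5)? no; the rent includes payment for board? no; the dwelling is subject to a licensing requirement? yes — 1 of 3 hold (need ≥2) → not satisfied.
Under rule 1: the dwelling is not let together with agricultural land? yes; and the rent does not include payment for board? yes. So the tenancy is a Tier VI Holding.
Under rule 13: Registered Letting (rule 8)? no; or Tier VI Holding (rule 1)? yes; or the landlord is a resident landlord? no. So the tenancy is a Permitted Occupancy.
Under rule 9: Assessable Arrangement (rule 6)? yes; and not a Permitted Occupancy (rule 13)? no. So the tenancy is not a Supervised Arrangement.

Permitted Occupancy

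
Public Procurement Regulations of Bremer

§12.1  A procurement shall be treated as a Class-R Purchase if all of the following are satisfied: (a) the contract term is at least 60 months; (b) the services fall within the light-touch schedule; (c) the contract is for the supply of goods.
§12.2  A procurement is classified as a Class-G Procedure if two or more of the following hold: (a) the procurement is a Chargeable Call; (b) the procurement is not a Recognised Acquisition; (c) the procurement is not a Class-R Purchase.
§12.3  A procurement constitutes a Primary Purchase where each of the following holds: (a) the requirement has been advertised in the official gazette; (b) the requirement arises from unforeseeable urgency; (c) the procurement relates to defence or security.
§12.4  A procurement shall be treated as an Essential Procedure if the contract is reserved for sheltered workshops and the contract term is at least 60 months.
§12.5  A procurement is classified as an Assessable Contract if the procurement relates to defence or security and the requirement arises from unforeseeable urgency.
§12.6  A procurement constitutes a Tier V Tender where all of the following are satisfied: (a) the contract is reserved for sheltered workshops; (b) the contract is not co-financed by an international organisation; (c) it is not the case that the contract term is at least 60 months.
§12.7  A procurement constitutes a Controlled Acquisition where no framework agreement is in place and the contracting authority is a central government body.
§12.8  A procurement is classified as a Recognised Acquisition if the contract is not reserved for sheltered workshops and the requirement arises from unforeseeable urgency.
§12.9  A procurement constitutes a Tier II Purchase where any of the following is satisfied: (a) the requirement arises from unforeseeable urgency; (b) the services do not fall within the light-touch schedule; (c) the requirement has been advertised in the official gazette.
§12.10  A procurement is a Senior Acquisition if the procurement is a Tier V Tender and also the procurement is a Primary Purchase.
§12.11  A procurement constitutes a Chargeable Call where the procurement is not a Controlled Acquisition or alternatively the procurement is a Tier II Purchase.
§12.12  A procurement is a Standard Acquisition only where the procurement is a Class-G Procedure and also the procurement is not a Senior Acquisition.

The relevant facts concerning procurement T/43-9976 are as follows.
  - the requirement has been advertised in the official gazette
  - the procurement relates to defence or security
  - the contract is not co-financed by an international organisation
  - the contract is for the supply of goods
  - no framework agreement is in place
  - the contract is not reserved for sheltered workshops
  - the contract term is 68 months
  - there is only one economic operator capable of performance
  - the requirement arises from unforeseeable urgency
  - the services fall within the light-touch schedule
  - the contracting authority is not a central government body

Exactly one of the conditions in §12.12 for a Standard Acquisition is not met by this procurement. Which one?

§12.7 — Controlled Acquisition: [no framework agreement is in place? yes] AND [the contracting authority is a central government body? no] → not satisfied.
§12.9 — Tier II Purchase: [the requirement arises from unforeseeable urgency? yes] OR [the services do not fall within the light-touch schedule? no] OR [the requirement has been advertised in the official gazette? yes] → satisfied.
§12.11 — Chargeable Call: [not a Controlled Acquisition (§12.7)? yes] OR [Tier II Purchase (§12.9)? yes] → satisfied.
§12.8 — Recognised Acquisition: [the contract is not reserved for sheltered workshops? yes] AND [the requirement arises from unforeseeable urgency? yes] → satisfied.
§12.1 — Class-R Purchase: [contract term: 68 months ≥ 60 months? yes] AND [the services fall within the light-touch schedule? yes] AND [the contract is for the supply of goods? yes] → satisfied.
§12.2 — Class-G Procedure: Chargeable Call (§12.11)? yes; not a Recognised Acquisition (§12.8)? no; not a Class-R Purchase (§12.1)? no — 1 of 3 hold (need ≥2) → not satisfied.
§12.6 — Tier V Tender: [the contract is reserved for sheltered workshops? no] AND [the contract is not co-financed by an international organisation? yes] AND [contract term: 68 months ≥ 60 months? yes, so negated condition no] → not satisfied.
§12.3 — Primary Purchase: [the requirement has been advertised in the official gazette? yes] AND [the requirement arises from unforeseeable urgency? yes] AND [the procurement relates to defence or security? yes] → satisfied.
§12.10 — Senior Acquisition: [Tier V Tender (§12.6)? no] AND [Primary Purchase (§12.3)? yes] → not satisfied.
§12.12 — Standard Acquisition: [Class-G Procedure (§12.2)? no] AND [not a Senior Acquisition (§12.10)? yes] → not satisfied.

Class-G Procedure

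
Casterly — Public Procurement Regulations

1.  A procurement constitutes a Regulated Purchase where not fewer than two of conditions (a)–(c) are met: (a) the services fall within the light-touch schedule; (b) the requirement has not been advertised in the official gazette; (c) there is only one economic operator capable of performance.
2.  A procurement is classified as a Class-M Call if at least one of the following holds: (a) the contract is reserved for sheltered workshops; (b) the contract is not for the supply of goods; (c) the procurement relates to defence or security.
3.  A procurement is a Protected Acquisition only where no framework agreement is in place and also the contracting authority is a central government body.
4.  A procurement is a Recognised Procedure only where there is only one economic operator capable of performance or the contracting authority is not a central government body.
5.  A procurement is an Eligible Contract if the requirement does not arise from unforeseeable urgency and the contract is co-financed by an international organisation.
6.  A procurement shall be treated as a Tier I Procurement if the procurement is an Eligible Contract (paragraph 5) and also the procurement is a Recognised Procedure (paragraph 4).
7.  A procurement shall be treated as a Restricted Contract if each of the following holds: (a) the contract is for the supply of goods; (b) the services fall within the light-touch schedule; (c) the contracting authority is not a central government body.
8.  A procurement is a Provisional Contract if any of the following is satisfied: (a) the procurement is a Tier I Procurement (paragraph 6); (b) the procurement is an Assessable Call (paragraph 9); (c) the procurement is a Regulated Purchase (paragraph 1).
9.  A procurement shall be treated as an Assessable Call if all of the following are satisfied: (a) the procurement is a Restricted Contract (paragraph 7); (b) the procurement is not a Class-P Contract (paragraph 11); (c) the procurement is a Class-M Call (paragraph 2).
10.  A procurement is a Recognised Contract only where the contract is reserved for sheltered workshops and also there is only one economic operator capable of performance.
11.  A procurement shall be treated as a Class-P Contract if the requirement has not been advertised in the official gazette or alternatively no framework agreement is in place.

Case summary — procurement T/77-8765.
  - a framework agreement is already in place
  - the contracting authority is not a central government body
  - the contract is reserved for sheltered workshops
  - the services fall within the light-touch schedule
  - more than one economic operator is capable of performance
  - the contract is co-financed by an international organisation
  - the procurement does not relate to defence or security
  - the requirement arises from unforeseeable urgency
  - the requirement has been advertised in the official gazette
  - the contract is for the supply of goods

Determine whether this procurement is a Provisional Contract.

Yes

Under paragraph 5: the requirement does not arise from unforeseeable urgency? no; and the contract is co-financed by an international organisation? yes. So the procurement is not an Eligible Contract.
Under paragraph 4: there is only one economic operator capable of performance? no; or the contracting authority is not a central government body? yes. So the procurement is a Recognised Procedure.
Under paragraph 6: Eligible Contract (paragraph 5)? no; and Recognised Procedure (paragraph 4)? yes. So the procurement is not a Tier I Procurement.
Under paragraph 7: the contract is for the supply of goods? yes; and the services fall within the light-touch schedule? yes; and the contracting authority is not a central government body? yes. So the procurement is a Restricted Contract.
Under paragraph 11: the requirement has not been advertised in the official gazette? no; or no framework agreement is in place? no. So the procurement is not a Class-P Contract.
Under paragraph 2: the contract is reserved for sheltered workshops? yes; or the contract is not for the supply of goods? no; or the procurement relates to defence or security? no. So the procurement is a Class-M Call.
Under paragraph 9: Restricted Contract (paragraph 7)? yes; and not a Class-P Contract (paragraph 11)? yes; and Class-M Call (paragraph 2)? yes. So the procurement is an Assessable Call.
Under paragraph 1: the services fall within the light-touch schedule? yes; the requirement has not been advertised in the official gazette? no; there is only one economic operator capable of performance? no — 1 of 3 hold (need ≥2) → not satisfied.
Under paragraph 8: Tier I Procurement (paragraph 6)? no; or Assessable Call (paragraph 9)? yes; or Regulated Purchase (paragraph 1)? no. So the procurement is a Provisional Contract.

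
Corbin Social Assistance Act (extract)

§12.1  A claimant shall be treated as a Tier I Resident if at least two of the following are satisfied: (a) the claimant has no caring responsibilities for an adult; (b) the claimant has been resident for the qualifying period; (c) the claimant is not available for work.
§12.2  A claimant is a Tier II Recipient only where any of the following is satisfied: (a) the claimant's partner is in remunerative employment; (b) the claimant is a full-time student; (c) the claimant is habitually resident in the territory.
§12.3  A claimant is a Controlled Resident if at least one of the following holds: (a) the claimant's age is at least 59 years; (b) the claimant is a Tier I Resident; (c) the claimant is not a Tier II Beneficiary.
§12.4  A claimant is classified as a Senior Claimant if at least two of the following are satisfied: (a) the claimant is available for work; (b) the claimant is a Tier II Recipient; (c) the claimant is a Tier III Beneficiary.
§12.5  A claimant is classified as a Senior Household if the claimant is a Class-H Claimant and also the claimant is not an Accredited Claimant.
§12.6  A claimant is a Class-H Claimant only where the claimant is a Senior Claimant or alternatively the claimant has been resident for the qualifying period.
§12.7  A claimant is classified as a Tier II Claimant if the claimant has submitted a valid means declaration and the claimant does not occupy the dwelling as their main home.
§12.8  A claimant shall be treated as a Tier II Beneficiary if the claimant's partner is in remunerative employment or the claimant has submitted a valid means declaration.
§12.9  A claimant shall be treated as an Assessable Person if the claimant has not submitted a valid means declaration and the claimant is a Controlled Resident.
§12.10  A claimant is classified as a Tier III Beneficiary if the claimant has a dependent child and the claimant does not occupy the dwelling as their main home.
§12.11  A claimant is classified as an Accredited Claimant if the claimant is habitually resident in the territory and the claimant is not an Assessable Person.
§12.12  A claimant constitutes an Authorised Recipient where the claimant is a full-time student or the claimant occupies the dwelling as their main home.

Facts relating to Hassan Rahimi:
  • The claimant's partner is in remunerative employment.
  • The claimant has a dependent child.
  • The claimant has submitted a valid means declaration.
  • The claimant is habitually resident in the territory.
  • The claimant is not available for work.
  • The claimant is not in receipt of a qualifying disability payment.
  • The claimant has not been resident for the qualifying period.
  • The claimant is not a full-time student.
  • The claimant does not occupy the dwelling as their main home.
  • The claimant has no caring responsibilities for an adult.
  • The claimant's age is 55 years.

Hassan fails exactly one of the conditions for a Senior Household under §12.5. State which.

Accredited Claimant

§12.2 — Tier II Recipient: [the claimant's partner is in remunerative employment? yes] OR [the claimant is a full-time student? no] OR [the claimant is habitually resident in the territory? yes] → satisfied.
§12.10 — Tier III Beneficiary: [the claimant has a dependent child? yes] AND [the claimant does not occupy the dwelling as their main home? yes] → satisfied.
§12.4 — Senior Claimant: the claimant is available for work? no; Tier II Recipient (§12.2)? yes; Tier III Beneficiary (§12.10)? yes — 2 of 3 hold (need ≥2) → satisfied.
§12.6 — Class-H Claimant: [Senior Claimant (§12.4)? yes] OR [the claimant has been resident for the qualifying period? no] → satisfied.
§12.1 — Tier I Resident: the claimant has no caring responsibilities for an adult? yes; the claimant has been resident for the qualifying period? no; the claimant is not available for work? yes — 2 of 3 hold (need ≥2) → satisfied.
§12.8 — Tier II Beneficiary: [the claimant's partner is in remunerative employment? yes] OR [the claimant has submitted a valid means declaration? yes] → satisfied.
§12.3 — Controlled Resident: [claimant's age: 55 years ≥ 59 years? no] OR [Tier I Resident (§12.1)? yes] OR [not a Tier II Beneficiary (§12.8)? no] → satisfied.
§12.9 — Assessable Person: [the claimant has not submitted a valid means declaration? no] AND [Controlled Resident (§12.3)? yes] → not satisfied.
§12.11 — Accredited Claimant: [the claimant is habitually resident in the territory? yes] AND [not an Assessable Person (§12.9)? yes] → satisfied.
§12.5 — Senior Household: [Class-H Claimant (§12.6)? yes] AND [not an Accredited Claimant (§12.11)? no] → not satisfied.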